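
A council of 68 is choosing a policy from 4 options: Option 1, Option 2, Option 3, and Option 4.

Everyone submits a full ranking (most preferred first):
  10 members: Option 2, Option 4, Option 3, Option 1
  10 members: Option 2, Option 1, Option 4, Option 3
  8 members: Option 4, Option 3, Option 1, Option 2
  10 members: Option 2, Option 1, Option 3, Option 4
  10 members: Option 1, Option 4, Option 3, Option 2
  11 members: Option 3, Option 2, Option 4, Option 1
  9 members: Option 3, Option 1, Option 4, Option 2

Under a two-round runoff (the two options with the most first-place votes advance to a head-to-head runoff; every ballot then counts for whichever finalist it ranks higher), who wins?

Round 1 first-place votes: Option 1 10, Option 2 30, Option 3 20, Option 4 8. Option 2 and Option 3 advance.
Runoff: Option 2 is ranked above Option 3 on 30 ballots, Option 3 above Option 2 on 38.

Option 3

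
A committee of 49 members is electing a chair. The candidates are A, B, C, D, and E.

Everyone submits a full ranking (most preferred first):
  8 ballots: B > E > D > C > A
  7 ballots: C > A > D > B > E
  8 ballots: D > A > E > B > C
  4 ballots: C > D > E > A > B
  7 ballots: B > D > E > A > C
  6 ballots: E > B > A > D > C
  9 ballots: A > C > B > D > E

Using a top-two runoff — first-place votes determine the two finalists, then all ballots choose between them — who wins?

B

Round 1 first-place votes: A 9, B 15, C 11, D 8, E 6. B and C advance.
Runoff: B is ranked above C on 29 ballots, C above B on 20.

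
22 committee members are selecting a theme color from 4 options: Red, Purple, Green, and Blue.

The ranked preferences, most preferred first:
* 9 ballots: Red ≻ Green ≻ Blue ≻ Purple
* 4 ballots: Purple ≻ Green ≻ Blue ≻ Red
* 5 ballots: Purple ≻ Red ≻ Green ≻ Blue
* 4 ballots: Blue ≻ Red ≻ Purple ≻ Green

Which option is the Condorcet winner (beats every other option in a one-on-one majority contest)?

Red

Red vs Purple: 13–9
Red vs Green: 18–4
Red vs Blue: 14–8
Red beats every other option.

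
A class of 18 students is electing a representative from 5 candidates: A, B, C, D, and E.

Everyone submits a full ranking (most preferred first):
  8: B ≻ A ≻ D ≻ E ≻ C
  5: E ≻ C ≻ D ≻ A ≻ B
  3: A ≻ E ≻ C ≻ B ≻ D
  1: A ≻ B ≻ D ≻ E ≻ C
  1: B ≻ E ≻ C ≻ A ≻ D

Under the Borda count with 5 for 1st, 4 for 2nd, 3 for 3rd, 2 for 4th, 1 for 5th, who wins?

A

A: 8×4 + 5×2 + 3×5 + 1×5 + 1×2 = 64
B: 8×5 + 5×1 + 3×2 + 1×4 + 1×5 = 60
C: 8×1 + 5×4 + 3×3 + 1×1 + 1×3 = 41
D: 8×3 + 5×3 + 3×1 + 1×3 + 1×1 = 46
E: 8×2 + 5×5 + 3×4 + 1×2 + 1×4 = 59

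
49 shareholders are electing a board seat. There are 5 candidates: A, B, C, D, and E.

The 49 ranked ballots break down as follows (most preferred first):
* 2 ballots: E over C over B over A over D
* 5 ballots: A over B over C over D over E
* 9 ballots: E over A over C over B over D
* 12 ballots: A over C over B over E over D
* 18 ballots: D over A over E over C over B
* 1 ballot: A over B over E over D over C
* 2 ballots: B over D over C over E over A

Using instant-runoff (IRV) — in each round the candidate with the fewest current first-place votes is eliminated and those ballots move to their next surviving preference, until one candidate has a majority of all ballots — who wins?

A

Round 1: A 18, B 2, C 0, D 18, E 11. C eliminated.
Round 2: A 18, B 2, D 18, E 11. B eliminated.
Round 3: A 18, D 20, E 11. E eliminated.
Round 4: A 29, D 20. A has a majority (≥25).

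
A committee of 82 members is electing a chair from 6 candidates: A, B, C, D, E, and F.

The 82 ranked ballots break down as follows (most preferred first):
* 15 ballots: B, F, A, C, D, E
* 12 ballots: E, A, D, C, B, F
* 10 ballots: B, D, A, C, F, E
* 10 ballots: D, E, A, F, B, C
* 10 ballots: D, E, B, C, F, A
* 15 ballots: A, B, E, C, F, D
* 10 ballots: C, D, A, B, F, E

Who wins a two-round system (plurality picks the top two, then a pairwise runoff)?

Round 1 first-place votes: A 15, B 25, C 10, D 20, E 12, F 0. B and D advance.
Runoff: B is ranked above D on 40 ballots, D above B on 42.

D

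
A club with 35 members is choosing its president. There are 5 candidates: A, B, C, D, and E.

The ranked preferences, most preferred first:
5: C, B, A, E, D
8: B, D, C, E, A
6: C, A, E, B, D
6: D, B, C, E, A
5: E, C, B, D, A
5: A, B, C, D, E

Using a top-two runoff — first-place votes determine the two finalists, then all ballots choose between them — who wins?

Round 1 first-place votes: A 5, B 8, C 11, D 6, E 5. C and B advance.
Runoff: C is ranked above B on 16 ballots, B above C on 19.

B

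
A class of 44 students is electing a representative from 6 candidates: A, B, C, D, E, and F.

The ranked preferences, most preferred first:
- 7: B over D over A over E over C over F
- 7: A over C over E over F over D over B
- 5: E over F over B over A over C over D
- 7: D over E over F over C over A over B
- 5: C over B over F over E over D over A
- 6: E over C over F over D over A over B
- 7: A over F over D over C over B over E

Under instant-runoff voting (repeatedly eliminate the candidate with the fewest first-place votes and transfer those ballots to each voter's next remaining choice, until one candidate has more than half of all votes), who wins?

Round 1: A 14, B 7, C 5, D 7, E 11, F 0. F eliminated.
Round 2: A 14, B 7, C 5, D 7, E 11. C eliminated.
Round 3: A 14, B 12, D 7, E 11. D eliminated.
Round 4: A 14, B 12, E 18. B eliminated.
Round 5: A 21, E 23. E has a majority (≥23).

E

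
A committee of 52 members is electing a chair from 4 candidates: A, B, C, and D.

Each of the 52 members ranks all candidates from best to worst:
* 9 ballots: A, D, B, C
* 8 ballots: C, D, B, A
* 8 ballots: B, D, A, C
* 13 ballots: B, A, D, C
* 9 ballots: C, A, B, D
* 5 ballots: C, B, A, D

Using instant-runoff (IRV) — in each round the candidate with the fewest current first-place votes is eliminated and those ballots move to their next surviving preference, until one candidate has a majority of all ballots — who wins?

B

Round 1: A 9, B 21, C 22, D 0. D eliminated.
Round 2: A 9, B 21, C 22. A eliminated.
Round 3: B 30, C 22. B has a majority (≥27).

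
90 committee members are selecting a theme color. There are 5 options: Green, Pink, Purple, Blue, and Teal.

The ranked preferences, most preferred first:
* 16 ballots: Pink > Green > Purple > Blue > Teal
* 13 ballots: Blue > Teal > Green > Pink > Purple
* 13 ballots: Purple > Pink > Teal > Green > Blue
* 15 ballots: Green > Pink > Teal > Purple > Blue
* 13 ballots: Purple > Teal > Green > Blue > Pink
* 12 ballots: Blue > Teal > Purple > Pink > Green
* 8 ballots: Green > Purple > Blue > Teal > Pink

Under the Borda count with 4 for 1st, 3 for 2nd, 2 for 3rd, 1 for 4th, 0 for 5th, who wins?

Green: 16×3 + 13×2 + 13×1 + 15×4 + 13×2 + 12×0 + 8×4 = 205
Pink: 16×4 + 13×1 + 13×3 + 15×3 + 13×0 + 12×1 + 8×0 = 173
Purple: 16×2 + 13×0 + 13×4 + 15×1 + 13×4 + 12×2 + 8×3 = 199
Blue: 16×1 + 13×4 + 13×0 + 15×0 + 13×1 + 12×4 + 8×2 = 145
Teal: 16×0 + 13×3 + 13×2 + 15×2 + 13×3 + 12×3 + 8×1 = 178

Green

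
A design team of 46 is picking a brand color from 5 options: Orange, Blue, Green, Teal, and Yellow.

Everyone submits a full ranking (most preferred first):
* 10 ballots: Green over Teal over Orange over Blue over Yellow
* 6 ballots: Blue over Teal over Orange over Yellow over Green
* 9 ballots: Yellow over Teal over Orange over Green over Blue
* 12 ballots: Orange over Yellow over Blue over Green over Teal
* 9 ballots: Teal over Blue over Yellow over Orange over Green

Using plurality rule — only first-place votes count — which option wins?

Orange

First-place votes: Orange 12, Blue 6, Green 10, Teal 9, Yellow 9.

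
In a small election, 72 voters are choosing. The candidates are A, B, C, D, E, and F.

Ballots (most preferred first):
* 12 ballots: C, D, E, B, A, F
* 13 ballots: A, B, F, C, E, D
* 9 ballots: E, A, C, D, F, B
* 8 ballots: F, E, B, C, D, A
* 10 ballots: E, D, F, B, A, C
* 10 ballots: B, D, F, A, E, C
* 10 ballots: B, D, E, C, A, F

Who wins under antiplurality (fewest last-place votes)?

E

Last-place votes: A 8, B 9, C 20, D 13, E 0, F 22.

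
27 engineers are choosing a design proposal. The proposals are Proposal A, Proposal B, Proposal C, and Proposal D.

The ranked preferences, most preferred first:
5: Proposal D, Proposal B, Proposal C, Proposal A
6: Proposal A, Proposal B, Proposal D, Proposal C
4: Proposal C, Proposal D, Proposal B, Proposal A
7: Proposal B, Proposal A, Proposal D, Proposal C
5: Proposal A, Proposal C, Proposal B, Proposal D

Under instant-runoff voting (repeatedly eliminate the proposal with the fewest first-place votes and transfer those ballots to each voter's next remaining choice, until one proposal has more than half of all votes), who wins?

Proposal A

Round 1: Proposal A 11, Proposal B 7, Proposal C 4, Proposal D 5. Proposal C eliminated.
Round 2: Proposal A 11, Proposal B 7, Proposal D 9. Proposal B eliminated.
Round 3: Proposal A 18, Proposal D 9. Proposal A has a majority (≥14).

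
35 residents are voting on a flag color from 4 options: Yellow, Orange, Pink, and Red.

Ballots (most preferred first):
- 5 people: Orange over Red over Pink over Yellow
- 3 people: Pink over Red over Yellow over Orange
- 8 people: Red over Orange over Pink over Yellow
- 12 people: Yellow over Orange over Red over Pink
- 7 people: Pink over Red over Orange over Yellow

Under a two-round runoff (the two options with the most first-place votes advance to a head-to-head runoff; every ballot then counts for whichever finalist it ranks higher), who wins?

Round 1 first-place votes: Yellow 12, Orange 5, Pink 10, Red 8. Yellow and Pink advance.
Runoff: Yellow is ranked above Pink on 12 ballots, Pink above Yellow on 23.

Pink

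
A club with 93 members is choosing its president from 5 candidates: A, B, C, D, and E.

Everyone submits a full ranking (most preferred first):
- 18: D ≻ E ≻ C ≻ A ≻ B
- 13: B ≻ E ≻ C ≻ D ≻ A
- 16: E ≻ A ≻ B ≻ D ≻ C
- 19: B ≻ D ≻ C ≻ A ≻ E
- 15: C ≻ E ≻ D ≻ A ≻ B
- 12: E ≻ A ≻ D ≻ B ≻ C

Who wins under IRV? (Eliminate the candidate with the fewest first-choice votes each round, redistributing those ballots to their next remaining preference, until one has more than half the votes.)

Round 1: A 0, B 32, C 15, D 18, E 28. A eliminated.
Round 2: B 32, C 15, D 18, E 28. C eliminated.
Round 3: B 32, D 18, E 43. D eliminated.
Round 4: B 32, E 61. E has a majority (≥47).

E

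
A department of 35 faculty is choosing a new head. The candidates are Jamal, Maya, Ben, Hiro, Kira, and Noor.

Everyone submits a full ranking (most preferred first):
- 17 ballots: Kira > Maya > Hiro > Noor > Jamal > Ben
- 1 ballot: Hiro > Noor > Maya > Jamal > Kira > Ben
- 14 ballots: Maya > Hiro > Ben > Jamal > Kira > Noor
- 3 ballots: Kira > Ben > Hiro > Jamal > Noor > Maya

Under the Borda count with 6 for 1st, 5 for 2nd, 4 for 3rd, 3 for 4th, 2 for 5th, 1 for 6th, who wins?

Maya

Jamal: 17×2 + 1×3 + 14×3 + 3×3 = 88
Maya: 17×5 + 1×4 + 14×6 + 3×1 = 176
Ben: 17×1 + 1×1 + 14×4 + 3×5 = 89
Hiro: 17×4 + 1×6 + 14×5 + 3×4 = 156
Kira: 17×6 + 1×2 + 14×2 + 3×6 = 150
Noor: 17×3 + 1×5 + 14×1 + 3×2 = 76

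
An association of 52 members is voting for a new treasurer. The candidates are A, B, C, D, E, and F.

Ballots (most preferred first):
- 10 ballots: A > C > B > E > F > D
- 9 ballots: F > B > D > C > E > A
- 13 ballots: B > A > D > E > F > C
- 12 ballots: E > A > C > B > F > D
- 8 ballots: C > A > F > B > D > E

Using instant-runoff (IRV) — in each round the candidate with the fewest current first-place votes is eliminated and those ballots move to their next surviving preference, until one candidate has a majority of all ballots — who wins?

Round 1: A 10, B 13, C 8, D 0, E 12, F 9. D eliminated.
Round 2: A 10, B 13, C 8, E 12, F 9. C eliminated.
Round 3: A 18, B 13, E 12, F 9. F eliminated.
Round 4: A 18, B 22, E 12. E eliminated.
Round 5: A 30, B 22. A has a majority (≥27).

A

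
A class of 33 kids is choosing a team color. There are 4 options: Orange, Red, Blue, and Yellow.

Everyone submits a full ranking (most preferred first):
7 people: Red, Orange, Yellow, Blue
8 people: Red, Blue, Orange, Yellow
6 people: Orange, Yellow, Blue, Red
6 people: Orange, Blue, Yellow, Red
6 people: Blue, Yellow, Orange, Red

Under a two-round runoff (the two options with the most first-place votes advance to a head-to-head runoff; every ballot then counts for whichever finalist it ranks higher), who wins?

Round 1 first-place votes: Orange 12, Red 15, Blue 6, Yellow 0. Red and Orange advance.
Runoff: Red is ranked above Orange on 15 ballots, Orange above Red on 18.

Orange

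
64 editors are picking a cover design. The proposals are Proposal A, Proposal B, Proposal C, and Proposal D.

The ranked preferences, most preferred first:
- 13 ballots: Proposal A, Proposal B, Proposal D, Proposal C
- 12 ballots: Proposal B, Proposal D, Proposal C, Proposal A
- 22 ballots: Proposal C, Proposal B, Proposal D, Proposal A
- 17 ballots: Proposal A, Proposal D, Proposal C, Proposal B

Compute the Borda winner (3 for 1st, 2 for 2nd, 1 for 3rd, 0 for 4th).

Proposal A: 13×3 + 12×0 + 22×0 + 17×3 = 90
Proposal B: 13×2 + 12×3 + 22×2 + 17×0 = 106
Proposal C: 13×0 + 12×1 + 22×3 + 17×1 = 95
Proposal D: 13×1 + 12×2 + 22×1 + 17×2 = 93

Proposal B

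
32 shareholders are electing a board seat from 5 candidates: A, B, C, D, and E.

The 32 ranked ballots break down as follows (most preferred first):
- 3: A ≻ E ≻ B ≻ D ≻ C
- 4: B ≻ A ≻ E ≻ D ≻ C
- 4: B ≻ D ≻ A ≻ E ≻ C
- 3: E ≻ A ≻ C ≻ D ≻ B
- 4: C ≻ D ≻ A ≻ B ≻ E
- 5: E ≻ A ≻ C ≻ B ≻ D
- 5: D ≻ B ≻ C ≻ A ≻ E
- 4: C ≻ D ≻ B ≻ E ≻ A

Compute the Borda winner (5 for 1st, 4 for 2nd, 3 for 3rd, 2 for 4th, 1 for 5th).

B

A: 3×5 + 4×4 + 4×3 + 3×4 + 4×3 + 5×4 + 5×2 + 4×1 = 101
B: 3×3 + 4×5 + 4×5 + 3×1 + 4×2 + 5×2 + 5×4 + 4×3 = 102
C: 3×1 + 4×1 + 4×1 + 3×3 + 4×5 + 5×3 + 5×3 + 4×5 = 90
D: 3×2 + 4×2 + 4×4 + 3×2 + 4×4 + 5×1 + 5×5 + 4×4 = 98
E: 3×4 + 4×3 + 4×2 + 3×5 + 4×1 + 5×5 + 5×1 + 4×2 = 89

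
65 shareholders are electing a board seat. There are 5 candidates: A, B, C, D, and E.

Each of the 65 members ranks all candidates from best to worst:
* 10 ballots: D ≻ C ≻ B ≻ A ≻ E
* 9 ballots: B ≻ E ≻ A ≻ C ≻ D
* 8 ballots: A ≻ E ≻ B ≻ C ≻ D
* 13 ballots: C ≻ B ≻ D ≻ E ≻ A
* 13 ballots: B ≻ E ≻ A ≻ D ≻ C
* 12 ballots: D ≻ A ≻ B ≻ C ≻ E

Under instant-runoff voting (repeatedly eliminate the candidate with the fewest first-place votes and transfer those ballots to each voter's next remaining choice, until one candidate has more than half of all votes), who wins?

Round 1: A 8, B 22, C 13, D 22, E 0. E eliminated.
Round 2: A 8, B 22, C 13, D 22. A eliminated.
Round 3: B 30, C 13, D 22. C eliminated.
Round 4: B 43, D 22. B has a majority (≥33).

B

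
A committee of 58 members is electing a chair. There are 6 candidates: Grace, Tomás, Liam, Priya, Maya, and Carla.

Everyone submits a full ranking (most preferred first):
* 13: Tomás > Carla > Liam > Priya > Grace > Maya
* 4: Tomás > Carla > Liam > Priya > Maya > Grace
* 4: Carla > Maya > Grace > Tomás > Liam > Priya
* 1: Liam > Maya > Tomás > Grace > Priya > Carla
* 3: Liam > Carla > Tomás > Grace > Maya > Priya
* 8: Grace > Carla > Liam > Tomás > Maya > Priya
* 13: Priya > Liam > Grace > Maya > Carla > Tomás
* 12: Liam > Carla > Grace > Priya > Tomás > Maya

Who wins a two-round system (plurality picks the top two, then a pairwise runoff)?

Liam

Round 1 first-place votes: Grace 8, Tomás 17, Liam 16, Priya 13, Maya 0, Carla 4. Tomás and Liam advance.
Runoff: Tomás is ranked above Liam on 21 ballots, Liam above Tomás on 37.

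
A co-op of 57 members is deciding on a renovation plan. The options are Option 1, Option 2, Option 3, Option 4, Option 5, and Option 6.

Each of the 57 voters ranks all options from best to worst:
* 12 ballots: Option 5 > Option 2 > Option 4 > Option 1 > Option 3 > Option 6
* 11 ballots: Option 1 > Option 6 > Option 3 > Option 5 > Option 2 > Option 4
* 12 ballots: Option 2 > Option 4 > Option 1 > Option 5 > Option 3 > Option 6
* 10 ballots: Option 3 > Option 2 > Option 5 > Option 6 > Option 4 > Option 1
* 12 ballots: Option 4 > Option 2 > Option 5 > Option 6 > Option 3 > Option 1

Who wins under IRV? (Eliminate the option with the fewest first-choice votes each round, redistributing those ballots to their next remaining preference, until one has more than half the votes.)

Option 2

Round 1: Option 1 11, Option 2 12, Option 3 10, Option 4 12, Option 5 12, Option 6 0. Option 6 eliminated.
Round 2: Option 1 11, Option 2 12, Option 3 10, Option 4 12, Option 5 12. Option 3 eliminated.
Round 3: Option 1 11, Option 2 22, Option 4 12, Option 5 12. Option 1 eliminated.
Round 4: Option 2 22, Option 4 12, Option 5 23. Option 4 eliminated.
Round 5: Option 2 34, Option 5 23. Option 2 has a majority (≥29).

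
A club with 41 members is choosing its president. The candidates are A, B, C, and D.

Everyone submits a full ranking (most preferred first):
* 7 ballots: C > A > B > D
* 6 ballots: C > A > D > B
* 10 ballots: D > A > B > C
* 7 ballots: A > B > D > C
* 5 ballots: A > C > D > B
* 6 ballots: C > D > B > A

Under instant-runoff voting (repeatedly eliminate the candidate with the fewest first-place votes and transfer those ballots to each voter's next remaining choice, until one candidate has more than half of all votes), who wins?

Round 1: A 12, B 0, C 19, D 10. B eliminated.
Round 2: A 12, C 19, D 10. D eliminated.
Round 3: A 22, C 19. A has a majority (≥21).

A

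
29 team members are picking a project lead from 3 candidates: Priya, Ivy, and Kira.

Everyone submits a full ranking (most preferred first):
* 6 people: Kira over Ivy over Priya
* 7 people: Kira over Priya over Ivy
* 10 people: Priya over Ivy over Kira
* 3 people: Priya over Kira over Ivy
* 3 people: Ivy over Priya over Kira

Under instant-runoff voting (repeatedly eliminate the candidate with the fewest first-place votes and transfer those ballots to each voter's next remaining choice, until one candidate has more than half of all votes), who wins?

Round 1: Priya 13, Ivy 3, Kira 13. Ivy eliminated.
Round 2: Priya 16, Kira 13. Priya has a majority (≥15).

Priya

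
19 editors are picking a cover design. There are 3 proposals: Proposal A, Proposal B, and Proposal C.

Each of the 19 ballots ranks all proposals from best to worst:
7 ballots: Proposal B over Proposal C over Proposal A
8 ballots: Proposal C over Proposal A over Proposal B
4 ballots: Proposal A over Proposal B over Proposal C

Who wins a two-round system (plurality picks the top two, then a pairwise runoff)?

Round 1 first-place votes: Proposal A 4, Proposal B 7, Proposal C 8. Proposal C and Proposal B advance.
Runoff: Proposal C is ranked above Proposal B on 8 ballots, Proposal B above Proposal C on 11.

Proposal B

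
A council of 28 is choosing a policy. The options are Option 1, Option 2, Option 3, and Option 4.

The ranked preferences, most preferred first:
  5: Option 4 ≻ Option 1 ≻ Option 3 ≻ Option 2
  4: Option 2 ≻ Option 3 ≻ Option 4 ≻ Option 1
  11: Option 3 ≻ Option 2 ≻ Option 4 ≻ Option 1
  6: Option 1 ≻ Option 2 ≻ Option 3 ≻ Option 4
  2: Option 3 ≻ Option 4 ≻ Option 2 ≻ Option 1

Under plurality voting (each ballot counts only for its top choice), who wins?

First-place votes: Option 1 6, Option 2 4, Option 3 13, Option 4 5.

Option 3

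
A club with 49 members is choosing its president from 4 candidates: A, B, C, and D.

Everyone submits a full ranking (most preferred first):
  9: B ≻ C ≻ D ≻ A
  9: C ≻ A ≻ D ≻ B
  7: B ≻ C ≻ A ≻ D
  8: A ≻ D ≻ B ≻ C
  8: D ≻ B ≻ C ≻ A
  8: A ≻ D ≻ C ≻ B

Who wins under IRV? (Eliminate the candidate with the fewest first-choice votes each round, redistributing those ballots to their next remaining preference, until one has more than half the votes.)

Round 1: A 16, B 16, C 9, D 8. D eliminated.
Round 2: A 16, B 24, C 9. C eliminated.
Round 3: A 25, B 24. A has a majority (≥25).

A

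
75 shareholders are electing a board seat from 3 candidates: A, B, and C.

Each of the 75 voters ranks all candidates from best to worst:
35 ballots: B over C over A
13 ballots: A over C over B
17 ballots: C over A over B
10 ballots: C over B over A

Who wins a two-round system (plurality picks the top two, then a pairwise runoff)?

Round 1 first-place votes: A 13, B 35, C 27. B and C advance.
Runoff: B is ranked above C on 35 ballots, C above B on 40.

C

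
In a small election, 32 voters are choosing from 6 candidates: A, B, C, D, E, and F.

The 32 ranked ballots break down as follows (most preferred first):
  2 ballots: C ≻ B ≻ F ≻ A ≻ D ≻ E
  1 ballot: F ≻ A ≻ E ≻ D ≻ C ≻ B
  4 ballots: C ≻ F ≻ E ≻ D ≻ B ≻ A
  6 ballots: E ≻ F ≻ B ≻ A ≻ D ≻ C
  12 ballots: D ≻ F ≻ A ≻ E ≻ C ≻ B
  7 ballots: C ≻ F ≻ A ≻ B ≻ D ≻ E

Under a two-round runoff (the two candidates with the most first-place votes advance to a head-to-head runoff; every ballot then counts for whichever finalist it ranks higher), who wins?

D

Round 1 first-place votes: A 0, B 0, C 13, D 12, E 6, F 1. C and D advance.
Runoff: C is ranked above D on 13 ballots, D above C on 19.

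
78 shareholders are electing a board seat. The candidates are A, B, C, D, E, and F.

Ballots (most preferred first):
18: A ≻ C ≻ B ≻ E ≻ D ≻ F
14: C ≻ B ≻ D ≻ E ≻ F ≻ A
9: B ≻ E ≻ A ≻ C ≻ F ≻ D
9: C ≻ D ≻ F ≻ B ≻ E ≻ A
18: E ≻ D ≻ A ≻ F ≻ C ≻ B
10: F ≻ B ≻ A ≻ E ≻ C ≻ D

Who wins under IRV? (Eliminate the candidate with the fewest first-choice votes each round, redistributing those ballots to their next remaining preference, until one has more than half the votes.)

E

Round 1: A 18, B 9, C 23, D 0, E 18, F 10. D eliminated.
Round 2: A 18, B 9, C 23, E 18, F 10. B eliminated.
Round 3: A 18, C 23, E 27, F 10. F eliminated.
Round 4: A 28, C 23, E 27. C eliminated.
Round 5: A 28, E 50. E has a majority (≥40).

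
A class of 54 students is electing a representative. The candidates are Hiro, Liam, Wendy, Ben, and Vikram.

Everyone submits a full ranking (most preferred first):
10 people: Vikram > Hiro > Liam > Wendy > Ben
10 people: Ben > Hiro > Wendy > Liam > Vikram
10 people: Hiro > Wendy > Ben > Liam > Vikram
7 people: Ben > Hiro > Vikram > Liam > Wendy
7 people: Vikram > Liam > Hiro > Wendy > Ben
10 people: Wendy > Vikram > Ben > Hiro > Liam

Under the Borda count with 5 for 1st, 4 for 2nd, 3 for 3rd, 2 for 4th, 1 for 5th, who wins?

Hiro: 10×4 + 10×4 + 10×5 + 7×4 + 7×3 + 10×2 = 199
Liam: 10×3 + 10×2 + 10×2 + 7×2 + 7×4 + 10×1 = 122
Wendy: 10×2 + 10×3 + 10×4 + 7×1 + 7×2 + 10×5 = 161
Ben: 10×1 + 10×5 + 10×3 + 7×5 + 7×1 + 10×3 = 162
Vikram: 10×5 + 10×1 + 10×1 + 7×3 + 7×5 + 10×4 = 166

Hiro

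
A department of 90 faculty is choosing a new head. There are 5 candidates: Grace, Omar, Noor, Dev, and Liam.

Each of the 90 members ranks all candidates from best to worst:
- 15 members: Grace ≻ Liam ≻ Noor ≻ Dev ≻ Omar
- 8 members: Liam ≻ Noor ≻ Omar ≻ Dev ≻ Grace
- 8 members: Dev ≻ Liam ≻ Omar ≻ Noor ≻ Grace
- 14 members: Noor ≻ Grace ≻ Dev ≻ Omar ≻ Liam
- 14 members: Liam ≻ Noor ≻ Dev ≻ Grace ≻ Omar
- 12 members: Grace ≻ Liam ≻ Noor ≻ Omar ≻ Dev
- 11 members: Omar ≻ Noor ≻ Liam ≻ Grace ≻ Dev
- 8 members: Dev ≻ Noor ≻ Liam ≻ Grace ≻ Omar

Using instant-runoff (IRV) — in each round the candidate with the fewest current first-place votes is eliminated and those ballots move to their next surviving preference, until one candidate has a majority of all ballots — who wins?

Liam

Round 1: Grace 27, Omar 11, Noor 14, Dev 16, Liam 22. Omar eliminated.
Round 2: Grace 27, Noor 25, Dev 16, Liam 22. Dev eliminated.
Round 3: Grace 27, Noor 33, Liam 30. Grace eliminated.
Round 4: Noor 33, Liam 57. Liam has a majority (≥46).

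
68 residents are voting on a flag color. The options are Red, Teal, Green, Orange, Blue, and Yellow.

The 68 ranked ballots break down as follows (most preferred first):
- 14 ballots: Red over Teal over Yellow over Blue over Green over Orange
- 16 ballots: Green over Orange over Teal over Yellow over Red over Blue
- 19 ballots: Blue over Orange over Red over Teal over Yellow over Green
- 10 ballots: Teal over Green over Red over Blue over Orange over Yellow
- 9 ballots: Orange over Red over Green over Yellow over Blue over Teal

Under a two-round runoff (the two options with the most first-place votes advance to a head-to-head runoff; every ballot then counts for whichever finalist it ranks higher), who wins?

Round 1 first-place votes: Red 14, Teal 10, Green 16, Orange 9, Blue 19, Yellow 0. Blue and Green advance.
Runoff: Blue is ranked above Green on 33 ballots, Green above Blue on 35.

Green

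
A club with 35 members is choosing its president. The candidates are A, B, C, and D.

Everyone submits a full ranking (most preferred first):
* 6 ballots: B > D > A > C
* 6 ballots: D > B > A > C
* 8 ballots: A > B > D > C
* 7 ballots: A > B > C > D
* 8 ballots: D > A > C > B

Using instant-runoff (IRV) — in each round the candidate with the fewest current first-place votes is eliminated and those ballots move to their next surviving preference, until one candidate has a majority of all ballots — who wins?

Round 1: A 15, B 6, C 0, D 14. C eliminated.
Round 2: A 15, B 6, D 14. B eliminated.
Round 3: A 15, D 20. D has a majority (≥18).

D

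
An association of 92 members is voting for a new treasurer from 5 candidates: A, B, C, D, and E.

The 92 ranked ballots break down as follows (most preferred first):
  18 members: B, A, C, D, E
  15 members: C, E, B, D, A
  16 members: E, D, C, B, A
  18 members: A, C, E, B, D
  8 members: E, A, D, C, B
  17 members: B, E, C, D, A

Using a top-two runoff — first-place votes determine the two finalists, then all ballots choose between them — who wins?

E

Round 1 first-place votes: A 18, B 35, C 15, D 0, E 24. B and E advance.
Runoff: B is ranked above E on 35 ballots, E above B on 57.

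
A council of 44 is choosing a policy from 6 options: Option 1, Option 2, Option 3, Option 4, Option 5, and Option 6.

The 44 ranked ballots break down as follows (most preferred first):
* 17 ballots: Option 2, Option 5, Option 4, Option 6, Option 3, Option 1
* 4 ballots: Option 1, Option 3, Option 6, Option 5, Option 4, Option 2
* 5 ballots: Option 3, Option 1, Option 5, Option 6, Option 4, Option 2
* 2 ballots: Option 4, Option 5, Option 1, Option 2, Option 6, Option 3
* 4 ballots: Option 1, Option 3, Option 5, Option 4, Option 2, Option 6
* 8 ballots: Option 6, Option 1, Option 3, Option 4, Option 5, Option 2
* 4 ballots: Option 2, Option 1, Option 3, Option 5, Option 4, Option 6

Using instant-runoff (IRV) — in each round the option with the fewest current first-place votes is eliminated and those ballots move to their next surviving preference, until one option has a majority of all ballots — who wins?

Round 1: Option 1 8, Option 2 21, Option 3 5, Option 4 2, Option 5 0, Option 6 8. Option 5 eliminated.
Round 2: Option 1 8, Option 2 21, Option 3 5, Option 4 2, Option 6 8. Option 4 eliminated.
Round 3: Option 1 10, Option 2 21, Option 3 5, Option 6 8. Option 3 eliminated.
Round 4: Option 1 15, Option 2 21, Option 6 8. Option 6 eliminated.
Round 5: Option 1 23, Option 2 21. Option 1 has a majority (≥23).

Option 1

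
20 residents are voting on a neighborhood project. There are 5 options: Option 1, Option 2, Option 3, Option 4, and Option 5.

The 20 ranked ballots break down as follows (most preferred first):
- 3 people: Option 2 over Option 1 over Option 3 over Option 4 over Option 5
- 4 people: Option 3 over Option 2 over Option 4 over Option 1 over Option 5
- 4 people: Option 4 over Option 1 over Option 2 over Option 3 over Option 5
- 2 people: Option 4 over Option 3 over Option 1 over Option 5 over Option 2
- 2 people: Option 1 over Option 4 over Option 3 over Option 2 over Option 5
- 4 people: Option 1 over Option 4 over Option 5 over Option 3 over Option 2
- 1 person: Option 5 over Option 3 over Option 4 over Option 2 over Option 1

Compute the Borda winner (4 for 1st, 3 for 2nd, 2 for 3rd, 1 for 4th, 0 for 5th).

Option 1: 3×3 + 4×1 + 4×3 + 2×2 + 2×4 + 4×4 + 1×0 = 53
Option 2: 3×4 + 4×3 + 4×2 + 2×0 + 2×1 + 4×0 + 1×1 = 35
Option 3: 3×2 + 4×4 + 4×1 + 2×3 + 2×2 + 4×1 + 1×3 = 43
Option 4: 3×1 + 4×2 + 4×4 + 2×4 + 2×3 + 4×3 + 1×2 = 55
Option 5: 3×0 + 4×0 + 4×0 + 2×1 + 2×0 + 4×2 + 1×4 = 14

Option 4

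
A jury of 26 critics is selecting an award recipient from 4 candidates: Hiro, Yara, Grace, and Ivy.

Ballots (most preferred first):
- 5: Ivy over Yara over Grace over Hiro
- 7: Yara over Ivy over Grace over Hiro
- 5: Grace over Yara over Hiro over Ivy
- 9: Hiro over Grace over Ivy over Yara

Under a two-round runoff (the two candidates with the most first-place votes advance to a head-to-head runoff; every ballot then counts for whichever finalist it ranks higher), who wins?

Round 1 first-place votes: Hiro 9, Yara 7, Grace 5, Ivy 5. Hiro and Yara advance.
Runoff: Hiro is ranked above Yara on 9 ballots, Yara above Hiro on 17.

Yara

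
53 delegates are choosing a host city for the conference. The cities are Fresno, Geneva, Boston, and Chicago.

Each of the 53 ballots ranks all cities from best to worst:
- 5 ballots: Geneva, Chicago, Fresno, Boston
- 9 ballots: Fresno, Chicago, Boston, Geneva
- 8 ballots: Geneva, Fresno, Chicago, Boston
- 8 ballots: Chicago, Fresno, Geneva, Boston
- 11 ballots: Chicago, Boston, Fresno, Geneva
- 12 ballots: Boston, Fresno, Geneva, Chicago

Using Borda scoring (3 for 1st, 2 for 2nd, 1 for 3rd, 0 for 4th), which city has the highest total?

Fresno

Fresno: 5×1 + 9×3 + 8×2 + 8×2 + 11×1 + 12×2 = 99
Geneva: 5×3 + 9×0 + 8×3 + 8×1 + 11×0 + 12×1 = 59
Boston: 5×0 + 9×1 + 8×0 + 8×0 + 11×2 + 12×3 = 67
Chicago: 5×2 + 9×2 + 8×1 + 8×3 + 11×3 + 12×0 = 93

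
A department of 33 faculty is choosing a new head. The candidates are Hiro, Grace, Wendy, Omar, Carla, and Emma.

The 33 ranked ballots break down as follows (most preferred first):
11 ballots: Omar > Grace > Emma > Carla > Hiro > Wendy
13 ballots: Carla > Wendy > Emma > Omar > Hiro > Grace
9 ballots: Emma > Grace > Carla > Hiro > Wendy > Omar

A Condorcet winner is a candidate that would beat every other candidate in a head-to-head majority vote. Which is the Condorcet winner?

Emma vs Hiro: 33–0
Emma vs Grace: 22–11
Emma vs Wendy: 20–13
Emma vs Omar: 22–11
Emma vs Carla: 20–13
Emma beats every other candidate.

Emma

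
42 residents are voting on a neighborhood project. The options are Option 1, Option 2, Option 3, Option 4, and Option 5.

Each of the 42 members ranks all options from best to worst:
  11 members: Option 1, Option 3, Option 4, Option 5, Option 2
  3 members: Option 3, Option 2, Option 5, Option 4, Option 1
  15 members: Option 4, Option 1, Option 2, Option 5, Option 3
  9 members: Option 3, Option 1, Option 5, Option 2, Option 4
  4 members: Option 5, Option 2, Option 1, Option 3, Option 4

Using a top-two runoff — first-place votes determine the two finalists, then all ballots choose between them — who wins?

Option 3

Round 1 first-place votes: Option 1 11, Option 2 0, Option 3 12, Option 4 15, Option 5 4. Option 4 and Option 3 advance.
Runoff: Option 4 is ranked above Option 3 on 15 ballots, Option 3 above Option 4 on 27.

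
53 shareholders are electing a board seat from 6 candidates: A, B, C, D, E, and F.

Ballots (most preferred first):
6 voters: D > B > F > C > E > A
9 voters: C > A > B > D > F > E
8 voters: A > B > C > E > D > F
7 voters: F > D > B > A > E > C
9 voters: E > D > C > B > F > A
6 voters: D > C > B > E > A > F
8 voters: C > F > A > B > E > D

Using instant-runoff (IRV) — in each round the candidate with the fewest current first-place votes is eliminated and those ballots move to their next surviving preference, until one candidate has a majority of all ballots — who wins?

D

Round 1: A 8, B 0, C 17, D 12, E 9, F 7. B eliminated.
Round 2: A 8, C 17, D 12, E 9, F 7. F eliminated.
Round 3: A 8, C 17, D 19, E 9. A eliminated.
Round 4: C 25, D 19, E 9. E eliminated.
Round 5: C 25, D 28. D has a majority (≥27).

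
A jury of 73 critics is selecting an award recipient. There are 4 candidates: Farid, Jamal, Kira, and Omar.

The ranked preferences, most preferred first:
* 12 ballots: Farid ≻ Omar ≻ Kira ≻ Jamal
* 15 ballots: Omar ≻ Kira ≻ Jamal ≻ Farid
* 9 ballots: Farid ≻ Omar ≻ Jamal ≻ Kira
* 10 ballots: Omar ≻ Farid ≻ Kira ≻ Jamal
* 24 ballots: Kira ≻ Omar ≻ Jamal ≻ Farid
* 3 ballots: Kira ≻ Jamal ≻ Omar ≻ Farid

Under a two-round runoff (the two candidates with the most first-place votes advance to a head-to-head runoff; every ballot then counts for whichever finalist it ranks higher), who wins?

Round 1 first-place votes: Farid 21, Jamal 0, Kira 27, Omar 25. Kira and Omar advance.
Runoff: Kira is ranked above Omar on 27 ballots, Omar above Kira on 46.

Omar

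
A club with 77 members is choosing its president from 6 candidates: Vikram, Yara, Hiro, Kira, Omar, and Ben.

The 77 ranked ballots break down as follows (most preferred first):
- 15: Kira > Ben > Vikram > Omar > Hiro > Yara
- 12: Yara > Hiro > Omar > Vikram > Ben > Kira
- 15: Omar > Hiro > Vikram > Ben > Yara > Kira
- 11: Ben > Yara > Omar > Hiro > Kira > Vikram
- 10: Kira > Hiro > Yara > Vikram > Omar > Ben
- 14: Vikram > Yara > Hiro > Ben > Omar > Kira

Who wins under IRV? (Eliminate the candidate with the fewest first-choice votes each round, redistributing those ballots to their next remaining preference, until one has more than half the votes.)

Yara

Round 1: Vikram 14, Yara 12, Hiro 0, Kira 25, Omar 15, Ben 11. Hiro eliminated.
Round 2: Vikram 14, Yara 12, Kira 25, Omar 15, Ben 11. Ben eliminated.
Round 3: Vikram 14, Yara 23, Kira 25, Omar 15. Vikram eliminated.
Round 4: Yara 37, Kira 25, Omar 15. Omar eliminated.
Round 5: Yara 52, Kira 25. Yara has a majority (≥39).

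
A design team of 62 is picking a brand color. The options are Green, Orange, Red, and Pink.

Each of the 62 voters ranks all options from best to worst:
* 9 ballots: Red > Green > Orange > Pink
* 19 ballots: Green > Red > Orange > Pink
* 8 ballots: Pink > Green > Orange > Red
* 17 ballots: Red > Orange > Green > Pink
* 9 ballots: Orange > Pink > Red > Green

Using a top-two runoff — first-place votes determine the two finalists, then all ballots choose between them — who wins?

Round 1 first-place votes: Green 19, Orange 9, Red 26, Pink 8. Red and Green advance.
Runoff: Red is ranked above Green on 35 ballots, Green above Red on 27.

Red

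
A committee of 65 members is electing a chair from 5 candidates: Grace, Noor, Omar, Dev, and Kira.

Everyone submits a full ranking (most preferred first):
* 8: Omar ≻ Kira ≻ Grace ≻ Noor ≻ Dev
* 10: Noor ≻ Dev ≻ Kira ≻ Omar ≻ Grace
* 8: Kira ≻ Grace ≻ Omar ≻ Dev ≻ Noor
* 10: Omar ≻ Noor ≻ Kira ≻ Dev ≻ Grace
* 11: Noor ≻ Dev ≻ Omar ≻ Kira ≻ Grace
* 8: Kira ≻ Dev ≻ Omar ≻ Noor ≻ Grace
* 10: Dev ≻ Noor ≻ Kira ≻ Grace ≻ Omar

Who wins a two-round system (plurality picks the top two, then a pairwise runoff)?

Round 1 first-place votes: Grace 0, Noor 21, Omar 18, Dev 10, Kira 16. Noor and Omar advance.
Runoff: Noor is ranked above Omar on 31 ballots, Omar above Noor on 34.

Omar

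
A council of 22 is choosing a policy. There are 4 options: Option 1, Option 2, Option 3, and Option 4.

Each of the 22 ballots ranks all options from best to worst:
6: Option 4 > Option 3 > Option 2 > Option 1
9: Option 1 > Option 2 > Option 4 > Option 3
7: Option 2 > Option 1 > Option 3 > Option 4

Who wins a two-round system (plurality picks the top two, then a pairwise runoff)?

Option 2

Round 1 first-place votes: Option 1 9, Option 2 7, Option 3 0, Option 4 6. Option 1 and Option 2 advance.
Runoff: Option 1 is ranked above Option 2 on 9 ballots, Option 2 above Option 1 on 13.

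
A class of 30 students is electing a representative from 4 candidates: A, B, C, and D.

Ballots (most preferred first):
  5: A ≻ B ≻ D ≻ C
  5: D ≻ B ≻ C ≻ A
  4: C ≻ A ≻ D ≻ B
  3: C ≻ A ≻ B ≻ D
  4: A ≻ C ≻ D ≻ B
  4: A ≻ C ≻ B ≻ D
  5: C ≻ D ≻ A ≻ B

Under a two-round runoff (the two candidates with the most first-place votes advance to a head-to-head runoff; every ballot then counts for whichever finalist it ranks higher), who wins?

Round 1 first-place votes: A 13, B 0, C 12, D 5. A and C advance.
Runoff: A is ranked above C on 13 ballots, C above A on 17.

C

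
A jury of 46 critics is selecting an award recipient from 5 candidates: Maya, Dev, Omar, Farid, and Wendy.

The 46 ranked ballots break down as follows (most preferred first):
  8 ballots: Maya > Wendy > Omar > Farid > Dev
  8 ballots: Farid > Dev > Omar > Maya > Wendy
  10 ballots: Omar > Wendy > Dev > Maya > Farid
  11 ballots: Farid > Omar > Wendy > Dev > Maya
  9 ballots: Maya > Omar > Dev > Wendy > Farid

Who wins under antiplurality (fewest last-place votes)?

Last-place votes: Maya 11, Dev 8, Omar 0, Farid 19, Wendy 8.

Omar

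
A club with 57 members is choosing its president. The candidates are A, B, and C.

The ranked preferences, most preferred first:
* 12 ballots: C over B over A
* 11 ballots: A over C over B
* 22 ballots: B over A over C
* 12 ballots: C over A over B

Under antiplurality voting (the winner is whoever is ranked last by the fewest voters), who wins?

Last-place votes: A 12, B 23, C 22.

A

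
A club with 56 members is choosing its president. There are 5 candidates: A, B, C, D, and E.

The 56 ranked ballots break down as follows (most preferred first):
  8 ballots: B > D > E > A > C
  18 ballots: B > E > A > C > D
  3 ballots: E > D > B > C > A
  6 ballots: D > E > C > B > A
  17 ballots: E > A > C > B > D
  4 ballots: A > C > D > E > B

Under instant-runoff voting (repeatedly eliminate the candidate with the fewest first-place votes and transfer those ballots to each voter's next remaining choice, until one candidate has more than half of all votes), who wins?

Round 1: A 4, B 26, C 0, D 6, E 20. C eliminated.
Round 2: A 4, B 26, D 6, E 20. A eliminated.
Round 3: B 26, D 10, E 20. D eliminated.
Round 4: B 26, E 30. E has a majority (≥29).

E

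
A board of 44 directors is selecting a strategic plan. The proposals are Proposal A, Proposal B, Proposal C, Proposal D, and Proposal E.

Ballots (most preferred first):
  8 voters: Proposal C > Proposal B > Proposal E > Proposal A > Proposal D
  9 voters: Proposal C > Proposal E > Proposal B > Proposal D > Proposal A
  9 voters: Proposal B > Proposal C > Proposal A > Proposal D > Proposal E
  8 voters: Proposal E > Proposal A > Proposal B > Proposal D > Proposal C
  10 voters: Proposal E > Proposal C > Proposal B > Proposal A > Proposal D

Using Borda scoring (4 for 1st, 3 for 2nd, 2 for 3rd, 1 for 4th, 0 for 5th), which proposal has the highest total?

Proposal C

Proposal A: 8×1 + 9×0 + 9×2 + 8×3 + 10×1 = 60
Proposal B: 8×3 + 9×2 + 9×4 + 8×2 + 10×2 = 114
Proposal C: 8×4 + 9×4 + 9×3 + 8×0 + 10×3 = 125
Proposal D: 8×0 + 9×1 + 9×1 + 8×1 + 10×0 = 26
Proposal E: 8×2 + 9×3 + 9×0 + 8×4 + 10×4 = 115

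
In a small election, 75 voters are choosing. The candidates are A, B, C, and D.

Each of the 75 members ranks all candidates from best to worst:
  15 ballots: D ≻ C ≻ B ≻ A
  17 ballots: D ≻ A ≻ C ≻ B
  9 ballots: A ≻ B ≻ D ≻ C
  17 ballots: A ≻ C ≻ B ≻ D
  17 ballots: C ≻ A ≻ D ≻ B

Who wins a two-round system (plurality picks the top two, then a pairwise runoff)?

Round 1 first-place votes: A 26, B 0, C 17, D 32. D and A advance.
Runoff: D is ranked above A on 32 ballots, A above D on 43.

A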